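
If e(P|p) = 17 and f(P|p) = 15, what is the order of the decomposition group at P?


|D_P| = e * f
= 17 * 15
= 255

255


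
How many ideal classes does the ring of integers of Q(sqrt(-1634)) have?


K = Q(sqrt(-1634)). d mod 4 = 2, so D = disc(K) = 4d = -6536
h(K) equals the number of primitive reduced positive-definite forms (a, b, c) = a*x^2 + b*x*y + c*y^2 with b^2 - 4ac = D,
where reduced means |b| <= a <= c, with b >= 0 whenever |b| = a or a = c, and primitive means gcd(a, b, c) = 1.
Reduced forces 3a^2 <= |D| = 6536, so 1 <= a <= 46; b must have the parity of D, and c = (b^2 - D)/(4a) must be an integer >= a.
Enumerate a = 1..46, b in [-a, a]:
  a=1: (1, 0, 1634)  [1]
  a=2: (2, 0, 817)  [1]
  a=3: (3, -2, 545), (3, 2, 545)  [2]
  a=4: none
  a=5: (5, -2, 327), (5, 2, 327)  [2]
  a=6: (6, -4, 273), (6, 4, 273)  [2]
  a=7: (7, -4, 234), (7, 4, 234)  [2]
  a=8: none
  a=9: (9, -4, 182), (9, 4, 182)  [2]
  a=10: (10, -8, 165), (10, 8, 165)  [2]
  a=11: (11, -8, 150), (11, 8, 150)  [2]
  a=12: none
  a=13: (13, -4, 126), (13, 4, 126)  [2]
  a=14: (14, -4, 117), (14, 4, 117)  [2]
  a=15: (15, -8, 110), (15, -2, 109), (15, 2, 109), (15, 8, 110)  [4]
  a=16: none
  a=17: (17, -14, 99), (17, 14, 99)  [2]
  a=18: (18, -4, 91), (18, 4, 91)  [2]
  a=19: (19, 0, 86)  [1]
  a=20: none
  a=21: (21, -10, 79), (21, -4, 78), (21, 4, 78), (21, 10, 79)  [4]
  a=22: (22, -8, 75), (22, 8, 75)  [2]
  a=23..24: none
  a=25: (25, -8, 66), (25, 8, 66)  [2]
  a=26: (26, -4, 63), (26, 4, 63)  [2]
  a=27: (27, -22, 65), (27, 22, 65)  [2]
  a=28..29: none
  a=30: (30, -28, 61), (30, -8, 55), (30, 8, 55), (30, 28, 61)  [4]
  a=31: (31, -6, 53), (31, 6, 53)  [2]
  a=32: none
  a=33: (33, -14, 51), (33, -8, 50), (33, 8, 50), (33, 14, 51)  [4]
  a=34: (34, -20, 51), (34, 20, 51)  [2]
  a=35: (35, -32, 54), (35, -18, 49), (35, 18, 49), (35, 32, 54)  [4]
  a=36..37: none
  a=38: (38, 0, 43)  [1]
  a=39: (39, -22, 45), (39, -4, 42), (39, 4, 42), (39, 22, 45)  [4]
  a=40..41: none
  a=42: (42, -32, 45), (42, 32, 45)  [2]
  a=43..46: none
Total reduced forms: 1 + 1 + 2 + 2 + 2 + 2 + 2 + 2 + 2 + 2 + 2 + 4 + 2 + 2 + 1 + 4 + 2 + 2 + 2 + 2 + 4 + 2 + 4 + 2 + 4 + 1 + 4 + 2 = 64
h = 64

64


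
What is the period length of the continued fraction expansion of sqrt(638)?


Run the CF algorithm for sqrt(638).
a_0 = floor(sqrt(638)) = 25; set m_0=0, q_0=1.
Recurrence: m' = q*a - m,  q' = (d - m'^2)/q,  a' = floor((a_0 + m')/q').
  step 1: m=25, q=13, a=3
  step 2: m=14, q=34, a=1
  step 3: m=20, q=7, a=6
  step 4: m=22, q=22, a=2
  step 5: m=22, q=7, a=6
  step 6: m=20, q=34, a=1
  step 7: m=14, q=13, a=3
  step 8: m=25, q=1, a=50
a_8 = 2*a_0 = 50, so the period closes here.
sqrt(638) = [25; 3, 1, 6, 2, 6, 1, 3, 50]
Period length = 8

8


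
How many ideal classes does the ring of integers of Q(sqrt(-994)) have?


K = Q(sqrt(-994)). d mod 4 = 2, so D = disc(K) = 4d = -3976
h(K) equals the number of primitive reduced positive-definite forms (a, b, c) = a*x^2 + b*x*y + c*y^2 with b^2 - 4ac = D,
where reduced means |b| <= a <= c, with b >= 0 whenever |b| = a or a = c, and primitive means gcd(a, b, c) = 1.
Reduced forces 3a^2 <= |D| = 3976, so 1 <= a <= 36; b must have the parity of D, and c = (b^2 - D)/(4a) must be an integer >= a.
Enumerate a = 1..36, b in [-a, a]:
  a=1: (1, 0, 994)  [1]
  a=2: (2, 0, 497)  [1]
  a=3..4: none
  a=5: (5, -2, 199), (5, 2, 199)  [2]
  a=6: none
  a=7: (7, 0, 142)  [1]
  a=8..9: none
  a=10: (10, -8, 101), (10, 8, 101)  [2]
  a=11..13: none
  a=14: (14, 0, 71)  [1]
  a=15..16: none
  a=17: (17, -6, 59), (17, 6, 59)  [2]
  a=18..22: none
  a=23: (23, -16, 46), (23, 16, 46)  [2]
  a=24: none
  a=25: (25, -18, 43), (25, 18, 43)  [2]
  a=26..33: none
  a=34: (34, -28, 35), (34, 28, 35)  [2]
  a=35..36: none
Total reduced forms: 1 + 1 + 2 + 1 + 2 + 1 + 2 + 2 + 2 + 2 = 16
h = 16

16


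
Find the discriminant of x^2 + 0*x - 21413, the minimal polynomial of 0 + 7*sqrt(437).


The element 0 + 7*sqrt(437) has minimal polynomial:
x^2 + 0*x - 21413
Discriminant = (0)^2 - 4*(-21413)
= 0 + 85652
= 85652

85652


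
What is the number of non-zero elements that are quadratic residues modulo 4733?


For prime p, the number of non-zero quadratic residues is (p-1)/2.
= (4733-1)/2
= 2366

2366


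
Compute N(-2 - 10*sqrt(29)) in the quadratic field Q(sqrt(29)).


N(a + b*sqrt(d)) = a^2 - d*b^2
= (-2)^2 - (29)*(-10)^2
= 4 - 2900
= -2896

-2896


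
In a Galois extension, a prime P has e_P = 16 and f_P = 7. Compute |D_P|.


|D_P| = e * f
= 16 * 7
= 112

112


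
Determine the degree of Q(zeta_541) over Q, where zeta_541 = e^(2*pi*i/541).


The degree equals Euler's totient phi(541).
541 = 541
phi(541) = 540

540


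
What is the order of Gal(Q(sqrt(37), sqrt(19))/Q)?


The 2 square roots of distinct primes are multiplicatively independent over Q,
so [K:Q] = 2^2 and Gal(K/Q) is isomorphic to (Z/2Z)^2.
|Gal| = 2^2 = 4

4


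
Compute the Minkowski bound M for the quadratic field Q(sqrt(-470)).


d = -470, d mod 4 = 2, so disc(K) = 4d = -1880; |disc(K)| = 1880
Imaginary quadratic field, so n = 2, s = r2 = 1, r1 = 0
M = (n!/n^n) * (4/pi)^s * sqrt(|disc(K)|) = (2!/2^2) * (4/pi)^1 * sqrt(1880)
= 0.5 * 1.273240 * 43.358967
= 27.6032

27.6032


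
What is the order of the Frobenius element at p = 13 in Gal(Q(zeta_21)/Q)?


The Frobenius at p in Gal(Q(zeta_n)/Q) = (Z/nZ)* is the class of p, so its order is ord_21(13), the smallest k >= 1 with 13^k = 1 mod 21.
n = 21 = 3 * 7, phi(21) = 12; the order divides phi(n).
Divisors of 12: 1, 2, 3, 4, 6, 12
Repeated squaring mod 21: 13^1 = 13, 13^2 = 1, 13^4 = 1, 13^8 = 1
Test divisors in increasing order:
  k=1: 13^1 = 13 mod 21
  k=2: 13^2 = 1 mod 21  <- first divisor giving 1
Order = 2

2


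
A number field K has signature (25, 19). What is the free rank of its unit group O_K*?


By Dirichlet's unit theorem:
rank = r1 + r2 - 1
= 25 + 19 - 1
= 43

43


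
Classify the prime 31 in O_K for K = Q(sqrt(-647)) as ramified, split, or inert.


K = Q(sqrt(-647)). Since d mod 4 = 1, disc(K) = -647.
Check p | disc: -647 mod 31 = 4.
p does not divide disc. Compute Legendre symbol (d/p):
4^((31-1)/2) mod 31 = 1
(d/p) = 1, so p splits: (p) = P*P' with e=1, f=1, g=2.
Therefore p is split.

split


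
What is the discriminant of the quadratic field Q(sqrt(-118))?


For K = Q(sqrt(d)) with d squarefree: disc(K) = d if d = 1 mod 4, and disc(K) = 4d if d = 2 or 3 mod 4.
Here d = -118, and d mod 4 = 2.
d = 2 mod 4, not 1 (O_K = Z[sqrt(d)]), so disc(K) = 4d = 4 * (-118) = -472

-472


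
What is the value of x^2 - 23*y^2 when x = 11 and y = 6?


x^2 - d*y^2
= 11^2 - 23*6^2
= 121 - 828
= -707

-707


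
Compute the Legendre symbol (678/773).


p = 773 is prime, so compute (678/773) with the reciprocity algorithm (Jacobi-symbol steps: pull out 2s via (2/n), flip via reciprocity, reduce):
  pull out 2: (2/773) = -1  (since 773 mod 8 = 5)
  reciprocity: (339/773) -> +(773/339)
  reduce: (95/339)
  reciprocity: (95/339) -> -(339/95)
  reduce: (54/95)
  pull out 2: (2/95) = +1  (since 95 mod 8 = 7)
  reciprocity: (27/95) -> -(95/27)
  reduce: (14/27)
  pull out 2: (2/27) = -1  (since 27 mod 8 = 3)
  reciprocity: (7/27) -> -(27/7)
  reduce: (6/7)
  pull out 2: (2/7) = +1  (since 7 mod 8 = 7)
  reciprocity: (3/7) -> -(7/3)
  reduce: (1/3)
  (1/3) = 1
Product of signs = 1
(678/773) = 1

1


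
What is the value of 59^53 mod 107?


p = 107 is prime and the exponent is (p-1)/2 = 53, so by Euler's criterion 59^53 = (59/107) = +1 or -1 mod 107.
Compute by square-and-multiply:
  53 = 32 + 16 + 4 + 1 (binary 110101)
  Repeated squaring mod 107: 59^1 = 59, 59^2 = 57, 59^4 = 39, 59^8 = 23, 59^16 = 101, 59^32 = 36
  59^53 = 59^32 * 59^16 * 59^4 * 59^1 = 36 * 101 * 39 * 59 mod 107
    36 * 101 = 3636 = 105 mod 107
    105 * 39 = 4095 = 29 mod 107
    29 * 59 = 1711 = 106 mod 107
  59^53 = 106 mod 107
Result 106 = p - 1 = -1 mod 107: 59 is a quadratic non-residue mod 107. As a residue in [0, p-1] the value is 106.
59^53 mod 107 = 106

106


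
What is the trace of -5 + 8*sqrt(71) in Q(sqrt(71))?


Tr(a + b*sqrt(d)) = (a + b*sqrt(d)) + (a - b*sqrt(d)) = 2a
= 2 * (-5)
= -10

-10


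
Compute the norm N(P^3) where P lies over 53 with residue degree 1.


N(P^a) = p^(a*f)
= 53^(3*1)
= 53^3
= 148877

148877


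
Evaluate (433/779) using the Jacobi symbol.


Compute (433/779) via quadratic reciprocity:
  reciprocity: (433/779) -> +(779/433)
  reduce: (346/433)
  pull out 2: (2/433) = +1  (since 433 mod 8 = 1)
  reciprocity: (173/433) -> +(433/173)
  reduce: (87/173)
  reciprocity: (87/173) -> +(173/87)
  reduce: (86/87)
  pull out 2: (2/87) = +1  (since 87 mod 8 = 7)
  reciprocity: (43/87) -> -(87/43)
  reduce: (1/43)
  (1/43) = 1
Product of signs = -1

-1


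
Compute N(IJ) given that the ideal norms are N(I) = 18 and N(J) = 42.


N(IJ) = N(I) * N(J)
= 18 * 42
= 756

756


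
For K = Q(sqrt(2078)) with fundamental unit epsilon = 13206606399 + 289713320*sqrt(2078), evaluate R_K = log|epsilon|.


epsilon = 13206606399 + 289713320*sqrt(2078)
= 2.6413e+10
R = ln(2.6413e+10)
= 23.9971

23.9971


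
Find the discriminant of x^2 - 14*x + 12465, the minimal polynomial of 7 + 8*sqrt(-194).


The element 7 + 8*sqrt(-194) has minimal polynomial:
x^2 - 14*x + 12465
Discriminant = (-14)^2 - 4*(12465)
= 196 - 49860
= -49664

-49664


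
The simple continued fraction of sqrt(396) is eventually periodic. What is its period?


Run the CF algorithm for sqrt(396).
a_0 = floor(sqrt(396)) = 19; set m_0=0, q_0=1.
Recurrence: m' = q*a - m,  q' = (d - m'^2)/q,  a' = floor((a_0 + m')/q').
  step 1: m=19, q=35, a=1
  step 2: m=16, q=4, a=8
  step 3: m=16, q=35, a=1
  step 4: m=19, q=1, a=38
a_4 = 2*a_0 = 38, so the period closes here.
sqrt(396) = [19; 1, 8, 1, 38]
Period length = 4

4


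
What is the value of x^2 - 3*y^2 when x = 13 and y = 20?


x^2 - d*y^2
= 13^2 - 3*20^2
= 169 - 1200
= -1031

-1031


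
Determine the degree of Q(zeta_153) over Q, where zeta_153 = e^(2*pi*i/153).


The degree equals Euler's totient phi(153).
153 = 3^2 * 17
phi(153) = 96

96


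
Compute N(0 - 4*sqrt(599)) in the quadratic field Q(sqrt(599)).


N(a + b*sqrt(d)) = a^2 - d*b^2
= (0)^2 - (599)*(-4)^2
= 0 - 9584
= -9584

-9584


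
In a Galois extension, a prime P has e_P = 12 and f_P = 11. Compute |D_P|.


|D_P| = e * f
= 12 * 11
= 132

132


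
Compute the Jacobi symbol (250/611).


Compute (250/611) via quadratic reciprocity:
  pull out 2: (2/611) = -1  (since 611 mod 8 = 3)
  reciprocity: (125/611) -> +(611/125)
  reduce: (111/125)
  reciprocity: (111/125) -> +(125/111)
  reduce: (14/111)
  pull out 2: (2/111) = +1  (since 111 mod 8 = 7)
  reciprocity: (7/111) -> -(111/7)
  reduce: (6/7)
  pull out 2: (2/7) = +1  (since 7 mod 8 = 7)
  reciprocity: (3/7) -> -(7/3)
  reduce: (1/3)
  (1/3) = 1
Product of signs = -1

-1


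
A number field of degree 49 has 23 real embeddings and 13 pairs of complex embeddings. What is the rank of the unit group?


By Dirichlet's unit theorem:
rank = r1 + r2 - 1
= 23 + 13 - 1
= 35

35


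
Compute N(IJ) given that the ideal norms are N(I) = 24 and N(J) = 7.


N(IJ) = N(I) * N(J)
= 24 * 7
= 168

168


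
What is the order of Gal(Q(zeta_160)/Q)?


|Gal(Q(zeta_160)/Q)| = phi(160)
= 64

64


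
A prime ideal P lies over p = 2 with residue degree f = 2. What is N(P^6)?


N(P^a) = p^(a*f)
= 2^(6*2)
= 2^12
= 4096

4096


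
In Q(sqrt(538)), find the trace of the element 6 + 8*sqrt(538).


Tr(a + b*sqrt(d)) = (a + b*sqrt(d)) + (a - b*sqrt(d)) = 2a
= 2 * (6)
= 12

12


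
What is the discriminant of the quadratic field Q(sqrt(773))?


For K = Q(sqrt(d)) with d squarefree: disc(K) = d if d = 1 mod 4, and disc(K) = 4d if d = 2 or 3 mod 4.
Here d = 773, and d mod 4 = 1.
d = 1 mod 4 (O_K = Z[(1+sqrt(d))/2]), so disc(K) = d = 773

773


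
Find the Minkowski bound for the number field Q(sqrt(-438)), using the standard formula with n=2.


d = -438, d mod 4 = 2, so disc(K) = 4d = -1752; |disc(K)| = 1752
Imaginary quadratic field, so n = 2, s = r2 = 1, r1 = 0
M = (n!/n^n) * (4/pi)^s * sqrt(|disc(K)|) = (2!/2^2) * (4/pi)^1 * sqrt(1752)
= 0.5 * 1.273240 * 41.856899
= 26.6469

26.6469


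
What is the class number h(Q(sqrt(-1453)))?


K = Q(sqrt(-1453)). d mod 4 = 3, so D = disc(K) = 4d = -5812
h(K) equals the number of primitive reduced positive-definite forms (a, b, c) = a*x^2 + b*x*y + c*y^2 with b^2 - 4ac = D,
where reduced means |b| <= a <= c, with b >= 0 whenever |b| = a or a = c, and primitive means gcd(a, b, c) = 1.
Reduced forces 3a^2 <= |D| = 5812, so 1 <= a <= 44; b must have the parity of D, and c = (b^2 - D)/(4a) must be an integer >= a.
Enumerate a = 1..44, b in [-a, a]:
  a=1: (1, 0, 1453)  [1]
  a=2: (2, 2, 727)  [1]
  a=3..12: none
  a=13: (13, -8, 113), (13, 8, 113)  [2]
  a=14..16: none
  a=17: (17, -6, 86), (17, 6, 86)  [2]
  a=18..25: none
  a=26: (26, -18, 59), (26, 18, 59)  [2]
  a=27..30: none
  a=31: (31, -4, 47), (31, 4, 47)  [2]
  a=32..33: none
  a=34: (34, -6, 43), (34, 6, 43)  [2]
  a=35..36: none
  a=37: (37, -16, 41), (37, 16, 41)  [2]
  a=38..44: none
Total reduced forms: 1 + 1 + 2 + 2 + 2 + 2 + 2 + 2 = 14
h = 14

14


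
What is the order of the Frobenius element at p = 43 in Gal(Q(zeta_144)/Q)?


The Frobenius at p in Gal(Q(zeta_n)/Q) = (Z/nZ)* is the class of p, so its order is ord_144(43), the smallest k >= 1 with 43^k = 1 mod 144.
n = 144 = 2^4 * 3^2, phi(144) = 48; the order divides phi(n).
Divisors of 48: 1, 2, 3, 4, 6, 8, 12, 16, 24, 48
Repeated squaring mod 144: 43^1 = 43, 43^2 = 121, 43^4 = 97, 43^8 = 49, 43^16 = 97, 43^32 = 49
Test divisors in increasing order:
  k=1: 43^1 = 43 mod 144
  k=2: 43^2 = 121 mod 144
  k=3: 43^3 = 121 * 43 = 19 mod 144
  k=4: 43^4 = 97 mod 144
  k=6: 43^6 = 97 * 121 = 73 mod 144
  k=8: 43^8 = 49 mod 144
  k=12: 43^12 = 49 * 97 = 1 mod 144  <- first divisor giving 1
Order = 12

12


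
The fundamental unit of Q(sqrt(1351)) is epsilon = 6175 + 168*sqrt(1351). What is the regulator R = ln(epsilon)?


epsilon = 6175 + 168*sqrt(1351)
= 12349.9999
R = ln(12349.9999)
= 9.4214

9.4214


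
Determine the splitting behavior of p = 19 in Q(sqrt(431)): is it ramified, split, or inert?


K = Q(sqrt(431)). Since d mod 4 = 3, disc(K) = 1724.
Check p | disc: 1724 mod 19 = 14.
p does not divide disc. Compute Legendre symbol (d/p):
13^((19-1)/2) mod 19 = -1
(d/p) = -1, so p is inert: (p) stays prime with e=1, f=2, g=1.
Therefore p is inert.

inert


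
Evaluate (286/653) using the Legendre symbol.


p = 653 is prime, so compute (286/653) with the reciprocity algorithm (Jacobi-symbol steps: pull out 2s via (2/n), flip via reciprocity, reduce):
  pull out 2: (2/653) = -1  (since 653 mod 8 = 5)
  reciprocity: (143/653) -> +(653/143)
  reduce: (81/143)
  reciprocity: (81/143) -> +(143/81)
  reduce: (62/81)
  pull out 2: (2/81) = +1  (since 81 mod 8 = 1)
  reciprocity: (31/81) -> +(81/31)
  reduce: (19/31)
  reciprocity: (19/31) -> -(31/19)
  reduce: (12/19)
  pull out 2: (2/19) = -1  (since 19 mod 8 = 3)
  pull out 2: (2/19) = -1  (since 19 mod 8 = 3)
  reciprocity: (3/19) -> -(19/3)
  reduce: (1/3)
  (1/3) = 1
Product of signs = -1
(286/653) = -1

-1


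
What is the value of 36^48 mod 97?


p = 97 is prime and the exponent is (p-1)/2 = 48, so by Euler's criterion 36^48 = (36/97) = +1 or -1 mod 97.
Compute by square-and-multiply:
  48 = 32 + 16 (binary 110000)
  Repeated squaring mod 97: 36^1 = 36, 36^2 = 35, 36^4 = 61, 36^8 = 35, 36^16 = 61, 36^32 = 35
  36^48 = 36^32 * 36^16 = 35 * 61 mod 97
    35 * 61 = 2135 = 1 mod 97
  36^48 = 1 mod 97
Result 1: 36 is a quadratic residue mod 97.
36^48 mod 97 = 1

1


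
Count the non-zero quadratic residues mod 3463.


For prime p, the number of non-zero quadratic residues is (p-1)/2.
= (3463-1)/2
= 1731

1731


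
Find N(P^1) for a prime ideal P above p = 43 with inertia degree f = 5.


N(P^a) = p^(a*f)
= 43^(1*5)
= 43^5
= 147008443

147008443


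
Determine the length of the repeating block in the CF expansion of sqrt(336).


Run the CF algorithm for sqrt(336).
a_0 = floor(sqrt(336)) = 18; set m_0=0, q_0=1.
Recurrence: m' = q*a - m,  q' = (d - m'^2)/q,  a' = floor((a_0 + m')/q').
  step 1: m=18, q=12, a=3
  step 2: m=18, q=1, a=36
a_2 = 2*a_0 = 36, so the period closes here.
sqrt(336) = [18; 3, 36]
Period length = 2

2


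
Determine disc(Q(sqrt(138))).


For K = Q(sqrt(d)) with d squarefree: disc(K) = d if d = 1 mod 4, and disc(K) = 4d if d = 2 or 3 mod 4.
Here d = 138, and d mod 4 = 2.
d = 2 mod 4, not 1 (O_K = Z[sqrt(d)]), so disc(K) = 4d = 4 * (138) = 552

552


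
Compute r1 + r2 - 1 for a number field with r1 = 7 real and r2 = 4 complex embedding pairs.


By Dirichlet's unit theorem:
rank = r1 + r2 - 1
= 7 + 4 - 1
= 10

10


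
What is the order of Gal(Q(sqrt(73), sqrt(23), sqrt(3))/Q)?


The 3 square roots of distinct primes are multiplicatively independent over Q,
so [K:Q] = 2^3 and Gal(K/Q) is isomorphic to (Z/2Z)^3.
|Gal| = 2^3 = 8

8


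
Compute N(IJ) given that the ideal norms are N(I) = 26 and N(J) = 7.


N(IJ) = N(I) * N(J)
= 26 * 7
= 182

182


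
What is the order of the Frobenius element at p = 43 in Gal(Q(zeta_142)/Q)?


The Frobenius at p in Gal(Q(zeta_n)/Q) = (Z/nZ)* is the class of p, so its order is ord_142(43), the smallest k >= 1 with 43^k = 1 mod 142.
n = 142 = 2 * 71, phi(142) = 70; the order divides phi(n).
Divisors of 70: 1, 2, 5, 7, 10, 14, 35, 70
Repeated squaring mod 142: 43^1 = 43, 43^2 = 3, 43^4 = 9, 43^8 = 81, 43^16 = 29, 43^32 = 131, 43^64 = 121
Test divisors in increasing order:
  k=1: 43^1 = 43 mod 142
  k=2: 43^2 = 3 mod 142
  k=5: 43^5 = 9 * 43 = 103 mod 142
  k=7: 43^7 = 9 * 3 * 43 = 25 mod 142
  k=10: 43^10 = 81 * 3 = 101 mod 142
  k=14: 43^14 = 81 * 9 * 3 = 57 mod 142
  k=35: 43^35 = 131 * 3 * 43 = 1 mod 142  <- first divisor giving 1
Order = 35

35


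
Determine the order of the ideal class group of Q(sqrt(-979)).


K = Q(sqrt(-979)). d mod 4 = 1, so D = disc(K) = d = -979
h(K) equals the number of primitive reduced positive-definite forms (a, b, c) = a*x^2 + b*x*y + c*y^2 with b^2 - 4ac = D,
where reduced means |b| <= a <= c, with b >= 0 whenever |b| = a or a = c, and primitive means gcd(a, b, c) = 1.
Reduced forces 3a^2 <= |D| = 979, so 1 <= a <= 18; b must have the parity of D, and c = (b^2 - D)/(4a) must be an integer >= a.
Enumerate a = 1..18, b in [-a, a]:
  a=1: (1, 1, 245)  [1]
  a=2..4: none
  a=5: (5, -1, 49), (5, 1, 49)  [2]
  a=6: none
  a=7: (7, -1, 35), (7, 1, 35)  [2]
  a=8..10: none
  a=11: (11, 11, 25)  [1]
  a=12: none
  a=13: (13, -3, 19), (13, 3, 19)  [2]
  a=14..18: none
Total reduced forms: 1 + 2 + 2 + 1 + 2 = 8
h = 8

8


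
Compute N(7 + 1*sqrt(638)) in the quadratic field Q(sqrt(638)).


N(a + b*sqrt(d)) = a^2 - d*b^2
= (7)^2 - (638)*(1)^2
= 49 - 638
= -589

-589


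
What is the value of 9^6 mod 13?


p = 13 is prime and the exponent is (p-1)/2 = 6, so by Euler's criterion 9^6 = (9/13) = +1 or -1 mod 13.
Compute by square-and-multiply:
  6 = 4 + 2 (binary 110)
  Repeated squaring mod 13: 9^1 = 9, 9^2 = 3, 9^4 = 9
  9^6 = 9^4 * 9^2 = 9 * 3 mod 13
    9 * 3 = 27 = 1 mod 13
  9^6 = 1 mod 13
Result 1: 9 is a quadratic residue mod 13.
9^6 mod 13 = 1

1


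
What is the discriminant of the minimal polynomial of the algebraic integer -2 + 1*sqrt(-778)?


The element -2 + 1*sqrt(-778) has minimal polynomial:
x^2 + 4*x + 782
Discriminant = (4)^2 - 4*(782)
= 16 - 3128
= -3112

-3112


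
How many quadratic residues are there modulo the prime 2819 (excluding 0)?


For prime p, the number of non-zero quadratic residues is (p-1)/2.
= (2819-1)/2
= 1409

1409


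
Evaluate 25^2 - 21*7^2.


x^2 - d*y^2
= 25^2 - 21*7^2
= 625 - 1029
= -404

-404


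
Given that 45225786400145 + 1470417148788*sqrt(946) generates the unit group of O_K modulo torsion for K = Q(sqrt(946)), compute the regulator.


epsilon = 45225786400145 + 1470417148788*sqrt(946)
= 9.0452e+13
R = ln(9.0452e+13)
= 32.1358

32.1358


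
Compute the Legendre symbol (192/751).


p = 751 is prime, so compute (192/751) with the reciprocity algorithm (Jacobi-symbol steps: pull out 2s via (2/n), flip via reciprocity, reduce):
  pull out 2: (2/751) = +1  (since 751 mod 8 = 7)
  pull out 2: (2/751) = +1  (since 751 mod 8 = 7)
  pull out 2: (2/751) = +1  (since 751 mod 8 = 7)
  pull out 2: (2/751) = +1  (since 751 mod 8 = 7)
  pull out 2: (2/751) = +1  (since 751 mod 8 = 7)
  pull out 2: (2/751) = +1  (since 751 mod 8 = 7)
  reciprocity: (3/751) -> -(751/3)
  reduce: (1/3)
  (1/3) = 1
Product of signs = -1
(192/751) = -1

-1


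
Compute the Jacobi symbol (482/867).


Compute (482/867) via quadratic reciprocity:
  pull out 2: (2/867) = -1  (since 867 mod 8 = 3)
  reciprocity: (241/867) -> +(867/241)
  reduce: (144/241)
  pull out 2: (2/241) = +1  (since 241 mod 8 = 1)
  pull out 2: (2/241) = +1  (since 241 mod 8 = 1)
  pull out 2: (2/241) = +1  (since 241 mod 8 = 1)
  pull out 2: (2/241) = +1  (since 241 mod 8 = 1)
  reciprocity: (9/241) -> +(241/9)
  reduce: (7/9)
  reciprocity: (7/9) -> +(9/7)
  reduce: (2/7)
  pull out 2: (2/7) = +1  (since 7 mod 8 = 7)
  (1/7) = 1
Product of signs = -1

-1


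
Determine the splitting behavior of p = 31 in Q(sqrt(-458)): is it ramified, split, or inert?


K = Q(sqrt(-458)). Since d mod 4 = 2, disc(K) = -1832.
Check p | disc: -1832 mod 31 = 28.
p does not divide disc. Compute Legendre symbol (d/p):
7^((31-1)/2) mod 31 = 1
(d/p) = 1, so p splits: (p) = P*P' with e=1, f=1, g=2.
Therefore p is split.

split


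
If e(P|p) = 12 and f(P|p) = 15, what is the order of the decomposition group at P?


|D_P| = e * f
= 12 * 15
= 180

180


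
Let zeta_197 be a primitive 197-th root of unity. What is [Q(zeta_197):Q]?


The degree equals Euler's totient phi(197).
197 = 197
phi(197) = 196

196


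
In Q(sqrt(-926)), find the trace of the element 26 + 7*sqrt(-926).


Tr(a + b*sqrt(d)) = (a + b*sqrt(d)) + (a - b*sqrt(d)) = 2a
= 2 * (26)
= 52

52


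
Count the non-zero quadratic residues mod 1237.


For prime p, the number of non-zero quadratic residues is (p-1)/2.
= (1237-1)/2
= 618

618


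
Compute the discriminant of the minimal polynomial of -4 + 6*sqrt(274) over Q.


The element -4 + 6*sqrt(274) has minimal polynomial:
x^2 + 8*x - 9848
Discriminant = (8)^2 - 4*(-9848)
= 64 + 39392
= 39456

39456


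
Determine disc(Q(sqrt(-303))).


For K = Q(sqrt(d)) with d squarefree: disc(K) = d if d = 1 mod 4, and disc(K) = 4d if d = 2 or 3 mod 4.
Here d = -303, and d mod 4 = 1.
d = 1 mod 4 (O_K = Z[(1+sqrt(d))/2]), so disc(K) = d = -303

-303


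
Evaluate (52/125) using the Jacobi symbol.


Compute (52/125) via quadratic reciprocity:
  pull out 2: (2/125) = -1  (since 125 mod 8 = 5)
  pull out 2: (2/125) = -1  (since 125 mod 8 = 5)
  reciprocity: (13/125) -> +(125/13)
  reduce: (8/13)
  pull out 2: (2/13) = -1  (since 13 mod 8 = 5)
  pull out 2: (2/13) = -1  (since 13 mod 8 = 5)
  pull out 2: (2/13) = -1  (since 13 mod 8 = 5)
  (1/13) = 1
Product of signs = -1

-1


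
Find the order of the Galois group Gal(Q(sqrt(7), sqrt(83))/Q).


The 2 square roots of distinct primes are multiplicatively independent over Q,
so [K:Q] = 2^2 and Gal(K/Q) is isomorphic to (Z/2Z)^2.
|Gal| = 2^2 = 4

4


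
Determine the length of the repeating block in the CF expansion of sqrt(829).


Run the CF algorithm for sqrt(829).
a_0 = floor(sqrt(829)) = 28; set m_0=0, q_0=1.
Recurrence: m' = q*a - m,  q' = (d - m'^2)/q,  a' = floor((a_0 + m')/q').
  step 1: m=28, q=45, a=1
  step 2: m=17, q=12, a=3
  step 3: m=19, q=39, a=1
  step 4: m=20, q=11, a=4
  step 5: m=24, q=23, a=2
  step 6: m=22, q=15, a=3
  step 7: m=23, q=20, a=2
  step 8: m=17, q=27, a=1
  step 9: m=10, q=27, a=1
  step 10: m=17, q=20, a=2
  step 11: m=23, q=15, a=3
  step 12: m=22, q=23, a=2
  step 13: m=24, q=11, a=4
  step 14: m=20, q=39, a=1
  step 15: m=19, q=12, a=3
  step 16: m=17, q=45, a=1
  step 17: m=28, q=1, a=56
a_17 = 2*a_0 = 56, so the period closes here.
sqrt(829) = [28; 1, 3, 1, 4, 2, 3, 2, 1, 1, 2, 3, 2, 4, 1, 3, 1, 56]
Period length = 17

17


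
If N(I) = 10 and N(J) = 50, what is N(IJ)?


N(IJ) = N(I) * N(J)
= 10 * 50
= 500

500


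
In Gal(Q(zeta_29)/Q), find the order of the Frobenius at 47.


The Frobenius at p in Gal(Q(zeta_n)/Q) = (Z/nZ)* is the class of p, so its order is ord_29(47), the smallest k >= 1 with 47^k = 1 mod 29.
n = 29 = 29, phi(29) = 28; the order divides phi(n).
Divisors of 28: 1, 2, 4, 7, 14, 28
Repeated squaring mod 29: 47^1 = 18, 47^2 = 5, 47^4 = 25, 47^8 = 16, 47^16 = 24
Test divisors in increasing order:
  k=1: 47^1 = 18 mod 29
  k=2: 47^2 = 5 mod 29
  k=4: 47^4 = 25 mod 29
  k=7: 47^7 = 25 * 5 * 18 = 17 mod 29
  k=14: 47^14 = 16 * 25 * 5 = 28 mod 29
  k=28: 47^28 = 24 * 16 * 25 = 1 mod 29  <- first divisor giving 1
Order = 28

28


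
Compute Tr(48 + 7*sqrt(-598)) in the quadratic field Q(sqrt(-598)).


Tr(a + b*sqrt(d)) = (a + b*sqrt(d)) + (a - b*sqrt(d)) = 2a
= 2 * (48)
= 96

96


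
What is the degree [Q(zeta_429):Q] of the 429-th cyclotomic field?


The degree equals Euler's totient phi(429).
429 = 3 * 11 * 13
phi(429) = 240

240


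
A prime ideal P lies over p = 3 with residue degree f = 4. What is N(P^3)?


N(P^a) = p^(a*f)
= 3^(3*4)
= 3^12
= 531441

531441


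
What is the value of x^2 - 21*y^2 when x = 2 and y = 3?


x^2 - d*y^2
= 2^2 - 21*3^2
= 4 - 189
= -185

-185


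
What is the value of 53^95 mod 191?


p = 191 is prime and the exponent is (p-1)/2 = 95, so by Euler's criterion 53^95 = (53/191) = +1 or -1 mod 191.
Compute by square-and-multiply:
  95 = 64 + 16 + 8 + 4 + 2 + 1 (binary 1011111)
  Repeated squaring mod 191: 53^1 = 53, 53^2 = 135, 53^4 = 80, 53^8 = 97, 53^16 = 50, 53^32 = 17, 53^64 = 98
  53^95 = 53^64 * 53^16 * 53^8 * 53^4 * 53^2 * 53^1 = 98 * 50 * 97 * 80 * 135 * 53 mod 191
    98 * 50 = 4900 = 125 mod 191
    125 * 97 = 12125 = 92 mod 191
    92 * 80 = 7360 = 102 mod 191
    102 * 135 = 13770 = 18 mod 191
    18 * 53 = 954 = 190 mod 191
  53^95 = 190 mod 191
Result 190 = p - 1 = -1 mod 191: 53 is a quadratic non-residue mod 191. As a residue in [0, p-1] the value is 190.
53^95 mod 191 = 190

190


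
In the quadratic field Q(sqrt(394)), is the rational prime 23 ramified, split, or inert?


K = Q(sqrt(394)). Since d mod 4 = 2, disc(K) = 1576.
Check p | disc: 1576 mod 23 = 12.
p does not divide disc. Compute Legendre symbol (d/p):
3^((23-1)/2) mod 23 = 1
(d/p) = 1, so p splits: (p) = P*P' with e=1, f=1, g=2.
Therefore p is split.

split


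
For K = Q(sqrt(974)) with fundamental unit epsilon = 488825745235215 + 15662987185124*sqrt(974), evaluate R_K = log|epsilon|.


epsilon = 488825745235215 + 15662987185124*sqrt(974)
= 9.7765e+14
R = ln(9.7765e+14)
= 34.5162

34.5162


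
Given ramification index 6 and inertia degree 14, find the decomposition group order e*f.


|D_P| = e * f
= 6 * 14
= 84

84


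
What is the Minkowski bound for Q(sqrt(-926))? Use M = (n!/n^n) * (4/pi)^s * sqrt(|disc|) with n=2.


d = -926, d mod 4 = 2, so disc(K) = 4d = -3704; |disc(K)| = 3704
Imaginary quadratic field, so n = 2, s = r2 = 1, r1 = 0
M = (n!/n^n) * (4/pi)^s * sqrt(|disc(K)|) = (2!/2^2) * (4/pi)^1 * sqrt(3704)
= 0.5 * 1.273240 * 60.860496
= 38.7450

38.7450


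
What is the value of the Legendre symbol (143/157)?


p = 157 is prime, so compute (143/157) with the reciprocity algorithm (Jacobi-symbol steps: pull out 2s via (2/n), flip via reciprocity, reduce):
  reciprocity: (143/157) -> +(157/143)
  reduce: (14/143)
  pull out 2: (2/143) = +1  (since 143 mod 8 = 7)
  reciprocity: (7/143) -> -(143/7)
  reduce: (3/7)
  reciprocity: (3/7) -> -(7/3)
  reduce: (1/3)
  (1/3) = 1
Product of signs = 1
(143/157) = 1

1


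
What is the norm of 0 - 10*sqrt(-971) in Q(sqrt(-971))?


N(a + b*sqrt(d)) = a^2 - d*b^2
= (0)^2 - (-971)*(-10)^2
= 0 + 97100
= 97100

97100


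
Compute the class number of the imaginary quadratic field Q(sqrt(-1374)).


K = Q(sqrt(-1374)). d mod 4 = 2, so D = disc(K) = 4d = -5496
h(K) equals the number of primitive reduced positive-definite forms (a, b, c) = a*x^2 + b*x*y + c*y^2 with b^2 - 4ac = D,
where reduced means |b| <= a <= c, with b >= 0 whenever |b| = a or a = c, and primitive means gcd(a, b, c) = 1.
Reduced forces 3a^2 <= |D| = 5496, so 1 <= a <= 42; b must have the parity of D, and c = (b^2 - D)/(4a) must be an integer >= a.
Enumerate a = 1..42, b in [-a, a]:
  a=1: (1, 0, 1374)  [1]
  a=2: (2, 0, 687)  [1]
  a=3: (3, 0, 458)  [1]
  a=4: none
  a=5: (5, -2, 275), (5, 2, 275)  [2]
  a=6: (6, 0, 229)  [1]
  a=7..9: none
  a=10: (10, -8, 139), (10, 8, 139)  [2]
  a=11: (11, -2, 125), (11, 2, 125)  [2]
  a=12: none
  a=13: (13, -4, 106), (13, 4, 106)  [2]
  a=14: none
  a=15: (15, -12, 94), (15, 12, 94)  [2]
  a=16..21: none
  a=22: (22, -20, 67), (22, 20, 67)  [2]
  a=23: (23, -22, 65), (23, 22, 65)  [2]
  a=24: none
  a=25: (25, -2, 55), (25, 2, 55)  [2]
  a=26: (26, -4, 53), (26, 4, 53)  [2]
  a=27..29: none
  a=30: (30, -12, 47), (30, 12, 47)  [2]
  a=31..32: none
  a=33: (33, -24, 46), (33, 24, 46)  [2]
  a=34..38: none
  a=39: (39, -30, 41), (39, 30, 41)  [2]
  a=40..42: none
Total reduced forms: 1 + 1 + 1 + 2 + 1 + 2 + 2 + 2 + 2 + 2 + 2 + 2 + 2 + 2 + 2 + 2 = 28
h = 28

28


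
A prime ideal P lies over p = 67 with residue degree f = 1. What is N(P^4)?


N(P^a) = p^(a*f)
= 67^(4*1)
= 67^4
= 20151121

20151121


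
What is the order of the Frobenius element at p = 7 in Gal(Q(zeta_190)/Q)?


The Frobenius at p in Gal(Q(zeta_n)/Q) = (Z/nZ)* is the class of p, so its order is ord_190(7), the smallest k >= 1 with 7^k = 1 mod 190.
n = 190 = 2 * 5 * 19, phi(190) = 72; the order divides phi(n).
Divisors of 72: 1, 2, 3, 4, 6, 8, 9, 12, 18, 24, 36, 72
Repeated squaring mod 190: 7^1 = 7, 7^2 = 49, 7^4 = 121, 7^8 = 11, 7^16 = 121, 7^32 = 11, 7^64 = 121
Test divisors in increasing order:
  k=1: 7^1 = 7 mod 190
  k=2: 7^2 = 49 mod 190
  k=3: 7^3 = 49 * 7 = 153 mod 190
  k=4: 7^4 = 121 mod 190
  k=6: 7^6 = 121 * 49 = 39 mod 190
  k=8: 7^8 = 11 mod 190
  k=9: 7^9 = 11 * 7 = 77 mod 190
  k=12: 7^12 = 11 * 121 = 1 mod 190  <- first divisor giving 1
Order = 12

12


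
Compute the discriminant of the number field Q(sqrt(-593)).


For K = Q(sqrt(d)) with d squarefree: disc(K) = d if d = 1 mod 4, and disc(K) = 4d if d = 2 or 3 mod 4.
Here d = -593, and d mod 4 = 3.
d = 3 mod 4, not 1 (O_K = Z[sqrt(d)]), so disc(K) = 4d = 4 * (-593) = -2372

-2372


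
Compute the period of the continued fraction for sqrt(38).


Run the CF algorithm for sqrt(38).
a_0 = floor(sqrt(38)) = 6; set m_0=0, q_0=1.
Recurrence: m' = q*a - m,  q' = (d - m'^2)/q,  a' = floor((a_0 + m')/q').
  step 1: m=6, q=2, a=6
  step 2: m=6, q=1, a=12
a_2 = 2*a_0 = 12, so the period closes here.
sqrt(38) = [6; 6, 12]
Period length = 2

2


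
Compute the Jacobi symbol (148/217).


Compute (148/217) via quadratic reciprocity:
  pull out 2: (2/217) = +1  (since 217 mod 8 = 1)
  pull out 2: (2/217) = +1  (since 217 mod 8 = 1)
  reciprocity: (37/217) -> +(217/37)
  reduce: (32/37)
  pull out 2: (2/37) = -1  (since 37 mod 8 = 5)
  pull out 2: (2/37) = -1  (since 37 mod 8 = 5)
  pull out 2: (2/37) = -1  (since 37 mod 8 = 5)
  pull out 2: (2/37) = -1  (since 37 mod 8 = 5)
  pull out 2: (2/37) = -1  (since 37 mod 8 = 5)
  (1/37) = 1
Product of signs = -1

-1


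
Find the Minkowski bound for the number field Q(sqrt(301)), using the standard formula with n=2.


d = 301, d mod 4 = 1, so disc(K) = d = 301; |disc(K)| = 301
Real quadratic field, so n = 2, s = r2 = 0, r1 = 2
M = (n!/n^n) * (4/pi)^s * sqrt(|disc(K)|) = (2!/2^2) * (4/pi)^0 * sqrt(301)
= 0.5 * 1.000000 * 17.349352
= 8.6747

8.6747


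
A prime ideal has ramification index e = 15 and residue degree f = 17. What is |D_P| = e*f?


|D_P| = e * f
= 15 * 17
= 255

255


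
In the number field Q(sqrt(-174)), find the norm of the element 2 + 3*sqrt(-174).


N(a + b*sqrt(d)) = a^2 - d*b^2
= (2)^2 - (-174)*(3)^2
= 4 + 1566
= 1570

1570


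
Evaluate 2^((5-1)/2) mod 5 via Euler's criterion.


p = 5 is prime and the exponent is (p-1)/2 = 2, so by Euler's criterion 2^2 = (2/5) = +1 or -1 mod 5.
Compute by square-and-multiply:
  2 = 2 (binary 10)
  Repeated squaring mod 5: 2^1 = 2, 2^2 = 4
  2^2 = 4 mod 5
Result 4 = p - 1 = -1 mod 5: 2 is a quadratic non-residue mod 5. As a residue in [0, p-1] the value is 4.
2^2 mod 5 = 4

4


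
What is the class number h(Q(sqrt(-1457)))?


K = Q(sqrt(-1457)). d mod 4 = 3, so D = disc(K) = 4d = -5828
h(K) equals the number of primitive reduced positive-definite forms (a, b, c) = a*x^2 + b*x*y + c*y^2 with b^2 - 4ac = D,
where reduced means |b| <= a <= c, with b >= 0 whenever |b| = a or a = c, and primitive means gcd(a, b, c) = 1.
Reduced forces 3a^2 <= |D| = 5828, so 1 <= a <= 44; b must have the parity of D, and c = (b^2 - D)/(4a) must be an integer >= a.
Enumerate a = 1..44, b in [-a, a]:
  a=1: (1, 0, 1457)  [1]
  a=2: (2, 2, 729)  [1]
  a=3: (3, -2, 486), (3, 2, 486)  [2]
  a=4..5: none
  a=6: (6, -2, 243), (6, 2, 243)  [2]
  a=7..8: none
  a=9: (9, -2, 162), (9, 2, 162)  [2]
  a=10..12: none
  a=13: (13, -10, 114), (13, 10, 114)  [2]
  a=14..17: none
  a=18: (18, -2, 81), (18, 2, 81)  [2]
  a=19: (19, -10, 78), (19, 10, 78)  [2]
  a=20..25: none
  a=26: (26, -10, 57), (26, 10, 57)  [2]
  a=27: (27, -2, 54), (27, 2, 54)  [2]
  a=28: none
  a=29: (29, -28, 57), (29, 28, 57)  [2]
  a=30: none
  a=31: (31, 0, 47)  [1]
  a=32..37: none
  a=38: (38, -10, 39), (38, 10, 39)  [2]
  a=39: (39, 16, 39)  [1]
  a=40..44: none
Total reduced forms: 1 + 1 + 2 + 2 + 2 + 2 + 2 + 2 + 2 + 2 + 2 + 1 + 2 + 1 = 24
h = 24

24


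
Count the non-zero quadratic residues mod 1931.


For prime p, the number of non-zero quadratic residues is (p-1)/2.
= (1931-1)/2
= 965

965


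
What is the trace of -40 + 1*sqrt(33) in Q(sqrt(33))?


Tr(a + b*sqrt(d)) = (a + b*sqrt(d)) + (a - b*sqrt(d)) = 2a
= 2 * (-40)
= -80

-80


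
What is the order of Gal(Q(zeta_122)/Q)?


|Gal(Q(zeta_122)/Q)| = phi(122)
= 60

60


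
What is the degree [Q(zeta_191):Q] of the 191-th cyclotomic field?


The degree equals Euler's totient phi(191).
191 = 191
phi(191) = 190

190


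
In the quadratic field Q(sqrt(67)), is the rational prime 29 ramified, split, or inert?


K = Q(sqrt(67)). Since d mod 4 = 3, disc(K) = 268.
Check p | disc: 268 mod 29 = 7.
p does not divide disc. Compute Legendre symbol (d/p):
9^((29-1)/2) mod 29 = 1
(d/p) = 1, so p splits: (p) = P*P' with e=1, f=1, g=2.
Therefore p is split.

split


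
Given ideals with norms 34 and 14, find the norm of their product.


N(IJ) = N(I) * N(J)
= 34 * 14
= 476

476


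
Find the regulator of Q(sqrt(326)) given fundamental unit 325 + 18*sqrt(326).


epsilon = 325 + 18*sqrt(326)
= 649.9985
R = ln(649.9985)
= 6.4770

6.4770


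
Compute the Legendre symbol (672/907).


p = 907 is prime, so compute (672/907) with the reciprocity algorithm (Jacobi-symbol steps: pull out 2s via (2/n), flip via reciprocity, reduce):
  pull out 2: (2/907) = -1  (since 907 mod 8 = 3)
  pull out 2: (2/907) = -1  (since 907 mod 8 = 3)
  pull out 2: (2/907) = -1  (since 907 mod 8 = 3)
  pull out 2: (2/907) = -1  (since 907 mod 8 = 3)
  pull out 2: (2/907) = -1  (since 907 mod 8 = 3)
  reciprocity: (21/907) -> +(907/21)
  reduce: (4/21)
  pull out 2: (2/21) = -1  (since 21 mod 8 = 5)
  pull out 2: (2/21) = -1  (since 21 mod 8 = 5)
  (1/21) = 1
Product of signs = -1
(672/907) = -1

-1


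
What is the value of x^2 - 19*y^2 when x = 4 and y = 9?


x^2 - d*y^2
= 4^2 - 19*9^2
= 16 - 1539
= -1523

-1523


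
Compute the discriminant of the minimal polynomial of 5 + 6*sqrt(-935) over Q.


The element 5 + 6*sqrt(-935) has minimal polynomial:
x^2 - 10*x + 33685
Discriminant = (-10)^2 - 4*(33685)
= 100 - 134740
= -134640

-134640


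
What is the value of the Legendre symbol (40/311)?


p = 311 is prime, so compute (40/311) with the reciprocity algorithm (Jacobi-symbol steps: pull out 2s via (2/n), flip via reciprocity, reduce):
  pull out 2: (2/311) = +1  (since 311 mod 8 = 7)
  pull out 2: (2/311) = +1  (since 311 mod 8 = 7)
  pull out 2: (2/311) = +1  (since 311 mod 8 = 7)
  reciprocity: (5/311) -> +(311/5)
  reduce: (1/5)
  (1/5) = 1
Product of signs = 1
(40/311) = 1

1


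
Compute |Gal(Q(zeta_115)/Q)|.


|Gal(Q(zeta_115)/Q)| = phi(115)
= 88

88


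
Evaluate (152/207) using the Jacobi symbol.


Compute (152/207) via quadratic reciprocity:
  pull out 2: (2/207) = +1  (since 207 mod 8 = 7)
  pull out 2: (2/207) = +1  (since 207 mod 8 = 7)
  pull out 2: (2/207) = +1  (since 207 mod 8 = 7)
  reciprocity: (19/207) -> -(207/19)
  reduce: (17/19)
  reciprocity: (17/19) -> +(19/17)
  reduce: (2/17)
  pull out 2: (2/17) = +1  (since 17 mod 8 = 1)
  (1/17) = 1
Product of signs = -1

-1


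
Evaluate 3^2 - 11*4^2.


x^2 - d*y^2
= 3^2 - 11*4^2
= 9 - 176
= -167

-167


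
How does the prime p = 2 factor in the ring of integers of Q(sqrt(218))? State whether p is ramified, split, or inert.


K = Q(sqrt(218)). Since d mod 4 = 2, disc(K) = 872.
Check p | disc: 872 mod 2 = 0.
p divides disc, so p ramifies: (p) = P^2 with e=2, f=1, g=1.
Therefore p is ramified.

ramified


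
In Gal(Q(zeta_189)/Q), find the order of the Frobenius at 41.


The Frobenius at p in Gal(Q(zeta_n)/Q) = (Z/nZ)* is the class of p, so its order is ord_189(41), the smallest k >= 1 with 41^k = 1 mod 189.
n = 189 = 3^3 * 7, phi(189) = 108; the order divides phi(n).
Divisors of 108: 1, 2, 3, 4, 6, 9, 12, 18, 27, 36, 54, 108
Repeated squaring mod 189: 41^1 = 41, 41^2 = 169, 41^4 = 22, 41^8 = 106, 41^16 = 85, 41^32 = 43, 41^64 = 148
Test divisors in increasing order:
  k=1: 41^1 = 41 mod 189
  k=2: 41^2 = 169 mod 189
  k=3: 41^3 = 169 * 41 = 125 mod 189
  k=4: 41^4 = 22 mod 189
  k=6: 41^6 = 22 * 169 = 127 mod 189
  k=9: 41^9 = 106 * 41 = 188 mod 189
  k=12: 41^12 = 106 * 22 = 64 mod 189
  k=18: 41^18 = 85 * 169 = 1 mod 189  <- first divisor giving 1
Order = 18

18


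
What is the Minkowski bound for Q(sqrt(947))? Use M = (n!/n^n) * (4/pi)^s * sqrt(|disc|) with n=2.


d = 947, d mod 4 = 3, so disc(K) = 4d = 3788; |disc(K)| = 3788
Real quadratic field, so n = 2, s = r2 = 0, r1 = 2
M = (n!/n^n) * (4/pi)^s * sqrt(|disc(K)|) = (2!/2^2) * (4/pi)^0 * sqrt(3788)
= 0.5 * 1.000000 * 61.546730
= 30.7734

30.7734


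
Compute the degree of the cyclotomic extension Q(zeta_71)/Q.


The degree equals Euler's totient phi(71).
71 = 71
phi(71) = 70

70


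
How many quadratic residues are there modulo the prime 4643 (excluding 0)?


For prime p, the number of non-zero quadratic residues is (p-1)/2.
= (4643-1)/2
= 2321

2321


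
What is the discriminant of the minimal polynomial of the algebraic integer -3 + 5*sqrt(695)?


The element -3 + 5*sqrt(695) has minimal polynomial:
x^2 + 6*x - 17366
Discriminant = (6)^2 - 4*(-17366)
= 36 + 69464
= 69500

69500


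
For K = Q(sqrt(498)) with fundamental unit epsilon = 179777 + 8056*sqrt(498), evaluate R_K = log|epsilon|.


epsilon = 179777 + 8056*sqrt(498)
= 359554.0000
R = ln(359554.0000)
= 12.7926

12.7926


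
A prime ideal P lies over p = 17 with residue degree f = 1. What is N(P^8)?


N(P^a) = p^(a*f)
= 17^(8*1)
= 17^8
= 6975757441

6975757441


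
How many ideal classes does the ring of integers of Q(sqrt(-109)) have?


K = Q(sqrt(-109)). d mod 4 = 3, so D = disc(K) = 4d = -436
h(K) equals the number of primitive reduced positive-definite forms (a, b, c) = a*x^2 + b*x*y + c*y^2 with b^2 - 4ac = D,
where reduced means |b| <= a <= c, with b >= 0 whenever |b| = a or a = c, and primitive means gcd(a, b, c) = 1.
Reduced forces 3a^2 <= |D| = 436, so 1 <= a <= 12; b must have the parity of D, and c = (b^2 - D)/(4a) must be an integer >= a.
Enumerate a = 1..12, b in [-a, a]:
  a=1: (1, 0, 109)  [1]
  a=2: (2, 2, 55)  [1]
  a=3..4: none
  a=5: (5, -2, 22), (5, 2, 22)  [2]
  a=6..9: none
  a=10: (10, -2, 11), (10, 2, 11)  [2]
  a=11..12: none
Total reduced forms: 1 + 1 + 2 + 2 = 6
h = 6

6
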